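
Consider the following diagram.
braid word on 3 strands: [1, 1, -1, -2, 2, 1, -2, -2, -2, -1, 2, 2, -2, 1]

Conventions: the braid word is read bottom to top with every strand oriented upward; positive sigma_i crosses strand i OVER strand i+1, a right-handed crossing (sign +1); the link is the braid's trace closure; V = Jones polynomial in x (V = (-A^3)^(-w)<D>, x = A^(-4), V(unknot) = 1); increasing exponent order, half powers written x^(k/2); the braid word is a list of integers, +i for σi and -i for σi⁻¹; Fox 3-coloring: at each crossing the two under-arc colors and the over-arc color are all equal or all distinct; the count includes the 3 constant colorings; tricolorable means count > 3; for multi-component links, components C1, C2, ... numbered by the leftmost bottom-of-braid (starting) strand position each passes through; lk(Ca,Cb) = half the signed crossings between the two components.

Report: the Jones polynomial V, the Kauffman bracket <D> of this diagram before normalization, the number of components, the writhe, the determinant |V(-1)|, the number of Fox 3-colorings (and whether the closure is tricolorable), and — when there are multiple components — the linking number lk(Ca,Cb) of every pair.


Jones polynomial: V(x) = -x^-3 + 2x^-2 - 2x^-1 + 3 - 2x + 2x^2 - x^3
<D> = -A^-12 + 2A^-8 - 2A^-4 + 3 - 2A^4 + 2A^8 - A^12; writhe 0
components 1, writhe 0 (14 crossings)
3-colorings: 3 of 3^14, det 13 — not tricolorable
note: V spans 6 powers of x: at least 6 crossings in any diagram


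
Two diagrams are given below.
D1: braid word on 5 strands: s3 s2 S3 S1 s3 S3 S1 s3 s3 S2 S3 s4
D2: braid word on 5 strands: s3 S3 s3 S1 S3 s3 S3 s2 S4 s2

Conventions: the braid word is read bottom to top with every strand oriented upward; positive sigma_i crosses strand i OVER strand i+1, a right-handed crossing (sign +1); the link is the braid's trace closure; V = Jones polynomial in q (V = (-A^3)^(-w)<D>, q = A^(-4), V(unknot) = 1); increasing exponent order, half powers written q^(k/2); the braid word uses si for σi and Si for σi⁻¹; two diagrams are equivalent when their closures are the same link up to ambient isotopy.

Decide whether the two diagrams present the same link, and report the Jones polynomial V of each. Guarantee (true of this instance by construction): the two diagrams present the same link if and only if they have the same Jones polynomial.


equivalent: no
V(D1) = q^-3 + q^-2 + q^-1 + 1  (w 0, c 12, <D> = 1 + A^4 + A^8 + A^12)
D2 (bracket A^-12 + A^-8 + A^-4 + 1; 10 crossings at w = 0): V = 1 + q + q^2 + q^3
why: V(q) takes 2 values over 2 diagrams, fixing the grouping


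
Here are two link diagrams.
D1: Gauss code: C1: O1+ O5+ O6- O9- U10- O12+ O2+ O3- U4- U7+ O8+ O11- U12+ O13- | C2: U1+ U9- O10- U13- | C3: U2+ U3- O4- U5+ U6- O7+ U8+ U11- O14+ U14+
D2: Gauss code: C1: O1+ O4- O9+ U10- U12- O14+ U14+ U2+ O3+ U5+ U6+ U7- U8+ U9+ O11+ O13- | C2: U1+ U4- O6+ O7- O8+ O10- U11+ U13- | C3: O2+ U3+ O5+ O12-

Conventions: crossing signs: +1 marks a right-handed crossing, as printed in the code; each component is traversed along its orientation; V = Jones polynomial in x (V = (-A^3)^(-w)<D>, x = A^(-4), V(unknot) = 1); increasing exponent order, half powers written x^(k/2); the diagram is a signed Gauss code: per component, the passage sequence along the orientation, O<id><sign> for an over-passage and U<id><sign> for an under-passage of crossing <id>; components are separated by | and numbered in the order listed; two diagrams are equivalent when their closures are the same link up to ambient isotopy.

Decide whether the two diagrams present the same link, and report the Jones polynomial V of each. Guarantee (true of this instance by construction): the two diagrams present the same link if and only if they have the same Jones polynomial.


equivalent: no
V(D1) = x^-3 + x^-2 + x^-1 + 1  (w 0, c 14, <D> = 1 + A^4 + A^8 + A^12)
V(D2) = 1 + x + x^2 + x^3  [14 crossings, <D> = 1 + A^4 + A^8 + A^12, w = +4]
key observation: comparing 2 Jones polynomials yields 2 groups


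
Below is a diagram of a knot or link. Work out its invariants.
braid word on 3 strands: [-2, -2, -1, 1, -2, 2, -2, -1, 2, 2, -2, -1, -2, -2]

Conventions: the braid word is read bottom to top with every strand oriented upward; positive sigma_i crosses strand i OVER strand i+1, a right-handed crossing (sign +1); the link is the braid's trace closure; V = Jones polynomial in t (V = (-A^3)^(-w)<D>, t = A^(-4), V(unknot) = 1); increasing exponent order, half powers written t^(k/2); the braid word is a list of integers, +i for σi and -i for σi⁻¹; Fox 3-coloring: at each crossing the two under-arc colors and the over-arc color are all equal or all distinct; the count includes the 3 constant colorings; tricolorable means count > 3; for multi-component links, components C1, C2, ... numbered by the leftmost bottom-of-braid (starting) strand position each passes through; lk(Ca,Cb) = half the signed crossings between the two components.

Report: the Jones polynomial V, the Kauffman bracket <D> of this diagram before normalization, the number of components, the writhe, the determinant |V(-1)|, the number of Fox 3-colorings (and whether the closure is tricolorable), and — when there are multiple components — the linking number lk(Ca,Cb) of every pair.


Jones polynomial: V(t) = -t^-9 + t^-8 - 2t^-7 + 3t^-6 - 2t^-5 + 2t^-4 - t^-3 + t^-2
<D> = A^-10 - A^-6 + 2A^-2 - 2A^2 + 3A^6 - 2A^10 + A^14 - A^18; writhe -6
components 1, writhe -6 (14 crossings)
3-colorings: 3 of 3^14, det 13 — not tricolorable
note: |V(-1)| = 13: so not tricolorable, since 3 does not divide 13


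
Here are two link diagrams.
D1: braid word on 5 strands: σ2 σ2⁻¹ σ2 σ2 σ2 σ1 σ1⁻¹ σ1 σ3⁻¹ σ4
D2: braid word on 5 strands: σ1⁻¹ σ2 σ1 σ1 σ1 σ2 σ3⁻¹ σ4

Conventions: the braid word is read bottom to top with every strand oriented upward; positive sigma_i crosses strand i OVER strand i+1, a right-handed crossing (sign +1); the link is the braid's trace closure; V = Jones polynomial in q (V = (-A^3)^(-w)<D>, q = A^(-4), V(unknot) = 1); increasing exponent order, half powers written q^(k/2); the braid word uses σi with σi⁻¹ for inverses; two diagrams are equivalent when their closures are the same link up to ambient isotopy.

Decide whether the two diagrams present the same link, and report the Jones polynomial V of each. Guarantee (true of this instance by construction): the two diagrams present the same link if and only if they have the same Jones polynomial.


equivalent: no
D1 (bracket -A^-4 + 1 + A^8; 10 crossings at w = +4): V = q + q^3 - q^4
V(D2) = q - q^2 + 2q^3 - q^4 + q^5 - q^6  [8 crossings, <D> = -A^-12 + A^-8 - A^-4 + 2 - A^4 + A^8, w = +4]
observation: 2 classes among 2 diagrams; unequal V(q) rules out equality


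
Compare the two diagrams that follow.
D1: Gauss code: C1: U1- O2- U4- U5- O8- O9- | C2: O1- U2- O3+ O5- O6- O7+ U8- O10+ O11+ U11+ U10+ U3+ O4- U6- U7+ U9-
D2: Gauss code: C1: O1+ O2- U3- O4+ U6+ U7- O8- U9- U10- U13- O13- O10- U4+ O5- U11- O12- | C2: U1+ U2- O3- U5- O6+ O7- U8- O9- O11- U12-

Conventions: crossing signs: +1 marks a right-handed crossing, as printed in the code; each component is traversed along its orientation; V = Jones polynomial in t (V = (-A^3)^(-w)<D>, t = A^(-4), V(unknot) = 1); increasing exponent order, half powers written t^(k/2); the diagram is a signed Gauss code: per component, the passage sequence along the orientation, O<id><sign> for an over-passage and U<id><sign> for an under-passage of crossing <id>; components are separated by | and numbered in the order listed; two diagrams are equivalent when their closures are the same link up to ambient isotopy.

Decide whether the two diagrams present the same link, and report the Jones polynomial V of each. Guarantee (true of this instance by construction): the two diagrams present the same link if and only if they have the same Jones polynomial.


equivalent: yes
D1 (bracket A^-3 - A + 2A^5 - 2A^9 + 2A^13 - A^17 + A^21; 11 crossings at w = -3): V = -t^(-15/2) + t^(-13/2) - 2t^(-11/2) + 2t^(-9/2) - 2t^(-7/2) + t^(-5/2) - t^(-3/2)
V(D2) = -t^(-15/2) + t^(-13/2) - 2t^(-11/2) + 2t^(-9/2) - 2t^(-7/2) + t^(-5/2) - t^(-3/2)  (w -7, c 13, <D> = A^-15 - A^-11 + 2A^-7 - 2A^-3 + 2A - A^5 + A^9)
key observation: one V(t) for all 2 diagrams — one class (guaranteed)


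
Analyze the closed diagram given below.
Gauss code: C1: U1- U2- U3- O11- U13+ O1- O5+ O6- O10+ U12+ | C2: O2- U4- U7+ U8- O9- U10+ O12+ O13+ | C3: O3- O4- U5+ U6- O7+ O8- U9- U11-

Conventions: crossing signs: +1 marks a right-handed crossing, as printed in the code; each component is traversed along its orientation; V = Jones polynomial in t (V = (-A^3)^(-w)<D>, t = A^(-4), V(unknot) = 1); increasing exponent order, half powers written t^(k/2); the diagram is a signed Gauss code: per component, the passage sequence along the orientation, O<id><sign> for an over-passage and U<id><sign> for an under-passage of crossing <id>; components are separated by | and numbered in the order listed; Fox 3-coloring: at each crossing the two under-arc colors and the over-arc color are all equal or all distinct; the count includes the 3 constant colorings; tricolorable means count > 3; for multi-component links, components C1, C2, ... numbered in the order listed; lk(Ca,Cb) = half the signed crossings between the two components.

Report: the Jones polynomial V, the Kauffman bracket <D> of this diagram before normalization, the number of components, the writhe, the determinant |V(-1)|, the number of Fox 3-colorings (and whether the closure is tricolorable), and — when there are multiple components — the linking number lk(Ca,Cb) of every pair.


V(t) = t^-5 - 2t^-4 + 3t^-3 - t^-2 + 3t^-1 - 1 + t
bracket: -A^-13 + A^-9 - 3A^-5 + A^-1 - 3A^3 + 2A^7 - A^11, w = -3
3 components, writhe -3, over 13 crossings
lk(C1,C2) = +1
linking number lk(C1,C3) = -1
lk(C2,C3): -1
det 12, colorings 9 of 3^13 — tricolorable
observation: w = -3 (over 13 crossings) is diagram-only; (-A^3)^(3) removes it from V


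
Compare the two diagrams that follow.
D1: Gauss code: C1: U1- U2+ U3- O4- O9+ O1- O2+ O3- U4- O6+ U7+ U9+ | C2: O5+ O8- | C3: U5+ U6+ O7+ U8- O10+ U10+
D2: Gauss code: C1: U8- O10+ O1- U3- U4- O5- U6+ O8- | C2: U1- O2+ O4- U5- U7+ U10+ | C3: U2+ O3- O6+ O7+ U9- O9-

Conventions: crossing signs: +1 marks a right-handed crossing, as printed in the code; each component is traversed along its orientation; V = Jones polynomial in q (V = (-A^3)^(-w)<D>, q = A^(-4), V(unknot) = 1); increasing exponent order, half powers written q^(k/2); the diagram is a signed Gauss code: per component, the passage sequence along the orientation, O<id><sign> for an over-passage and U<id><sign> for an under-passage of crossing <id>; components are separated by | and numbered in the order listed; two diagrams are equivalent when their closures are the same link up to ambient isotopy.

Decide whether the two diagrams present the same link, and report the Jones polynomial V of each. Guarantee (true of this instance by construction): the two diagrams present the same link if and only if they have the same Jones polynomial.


equivalent: no
V(D1) = 1 + q + q^2 + q^3  (w +2, c 10, <D> = A^-6 + A^-2 + A^2 + A^6)
V(D2) = q^-2 + 2 + q^2  (w -2, c 10, <D> = A^-14 + 2A^-6 + A^2)
why: comparing 2 Jones polynomials yields 2 groups


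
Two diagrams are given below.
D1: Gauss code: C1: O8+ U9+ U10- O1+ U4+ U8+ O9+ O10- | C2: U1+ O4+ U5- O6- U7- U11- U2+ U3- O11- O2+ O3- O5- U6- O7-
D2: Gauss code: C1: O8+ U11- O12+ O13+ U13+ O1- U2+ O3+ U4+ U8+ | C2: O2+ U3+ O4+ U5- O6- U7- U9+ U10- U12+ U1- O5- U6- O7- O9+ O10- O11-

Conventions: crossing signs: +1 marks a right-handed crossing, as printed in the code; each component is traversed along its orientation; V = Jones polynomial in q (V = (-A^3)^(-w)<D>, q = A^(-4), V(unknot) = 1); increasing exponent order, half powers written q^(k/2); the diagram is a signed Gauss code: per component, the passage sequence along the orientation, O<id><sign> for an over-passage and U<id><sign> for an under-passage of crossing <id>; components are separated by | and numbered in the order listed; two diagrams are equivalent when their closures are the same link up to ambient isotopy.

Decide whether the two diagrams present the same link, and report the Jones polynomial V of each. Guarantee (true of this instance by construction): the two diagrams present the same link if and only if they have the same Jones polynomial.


equivalent: yes
D1 (bracket A^-9 + 2A^-1 - A^3 + A^7 - A^11; 11 crossings at w = -1): V = q^(-7/2) - q^(-5/2) + q^(-3/2) - 2q^(-1/2) - q^(3/2)
D2 (bracket A^-3 + 2A^5 - A^9 + A^13 - A^17; 13 crossings at w = +1): V = q^(-7/2) - q^(-5/2) + q^(-3/2) - 2q^(-1/2) - q^(3/2)
key observation: Reidemeister moves carry D1 (11 crossings) to D2 (13)


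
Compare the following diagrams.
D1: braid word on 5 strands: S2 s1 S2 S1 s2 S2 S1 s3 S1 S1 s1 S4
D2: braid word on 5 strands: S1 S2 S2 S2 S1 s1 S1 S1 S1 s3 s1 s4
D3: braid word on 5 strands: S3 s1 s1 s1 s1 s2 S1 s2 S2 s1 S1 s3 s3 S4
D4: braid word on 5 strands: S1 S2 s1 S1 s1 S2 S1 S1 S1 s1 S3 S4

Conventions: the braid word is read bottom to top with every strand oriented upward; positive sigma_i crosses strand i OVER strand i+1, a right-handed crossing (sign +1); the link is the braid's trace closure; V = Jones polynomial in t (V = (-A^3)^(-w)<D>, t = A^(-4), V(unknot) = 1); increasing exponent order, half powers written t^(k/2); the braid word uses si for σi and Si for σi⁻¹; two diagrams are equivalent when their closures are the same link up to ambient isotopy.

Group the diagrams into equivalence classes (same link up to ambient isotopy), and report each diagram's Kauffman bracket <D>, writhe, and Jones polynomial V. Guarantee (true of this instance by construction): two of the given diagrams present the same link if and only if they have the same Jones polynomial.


classes: {D1, D4} | {D2} | {D3}
V(D1) = -t^-6 + t^-5 - t^-4 + 2t^-3 - t^-2 + t^-1  [12 crossings, <D> = A^-8 - A^-4 + 2 - A^4 + A^8 - A^12, w = -4]
V(D2) = t^-8 - 2t^-7 + t^-6 - 2t^-5 + 2t^-4 + t^-2  [12 crossings, <D> = A^-4 + 2A^4 - 2A^8 + A^12 - 2A^16 + A^20, w = -4]
D3 (bracket -A^-4 + 1 + A^8; 14 crossings at w = +4): V = t + t^3 - t^4
V(D4) = -t^-6 + t^-5 - t^-4 + 2t^-3 - t^-2 + t^-1  (w -6, c 12, <D> = A^-14 - A^-10 + 2A^-6 - A^-2 + A^2 - A^6)
note: 3 values of V(t) split the 4 diagrams


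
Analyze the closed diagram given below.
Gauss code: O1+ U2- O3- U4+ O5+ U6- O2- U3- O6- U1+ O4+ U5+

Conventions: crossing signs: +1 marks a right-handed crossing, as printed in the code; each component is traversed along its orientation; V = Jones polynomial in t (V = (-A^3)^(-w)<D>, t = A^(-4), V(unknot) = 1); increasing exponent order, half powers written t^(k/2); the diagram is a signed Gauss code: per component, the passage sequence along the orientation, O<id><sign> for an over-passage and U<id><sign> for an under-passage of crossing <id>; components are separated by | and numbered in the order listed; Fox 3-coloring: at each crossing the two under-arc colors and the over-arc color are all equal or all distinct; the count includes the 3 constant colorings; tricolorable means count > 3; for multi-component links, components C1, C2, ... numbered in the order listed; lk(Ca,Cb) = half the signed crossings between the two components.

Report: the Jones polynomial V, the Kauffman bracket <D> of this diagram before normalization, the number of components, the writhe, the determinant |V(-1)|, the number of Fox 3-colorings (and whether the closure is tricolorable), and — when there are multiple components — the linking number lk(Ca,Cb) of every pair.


V = -t^-3 + 2t^-2 - 2t^-1 + 3 - 2t + 2t^2 - t^3
<D> = -A^-12 + 2A^-8 - 2A^-4 + 3 - 2A^4 + 2A^8 - A^12 (w = 0)
1 component over 6 crossings, w = 0
3 Fox colorings among 3^6, |V(-1)| = 13: not tricolorable
why: |V(-1)| = 13: so not tricolorable, since 3 does not divide 13


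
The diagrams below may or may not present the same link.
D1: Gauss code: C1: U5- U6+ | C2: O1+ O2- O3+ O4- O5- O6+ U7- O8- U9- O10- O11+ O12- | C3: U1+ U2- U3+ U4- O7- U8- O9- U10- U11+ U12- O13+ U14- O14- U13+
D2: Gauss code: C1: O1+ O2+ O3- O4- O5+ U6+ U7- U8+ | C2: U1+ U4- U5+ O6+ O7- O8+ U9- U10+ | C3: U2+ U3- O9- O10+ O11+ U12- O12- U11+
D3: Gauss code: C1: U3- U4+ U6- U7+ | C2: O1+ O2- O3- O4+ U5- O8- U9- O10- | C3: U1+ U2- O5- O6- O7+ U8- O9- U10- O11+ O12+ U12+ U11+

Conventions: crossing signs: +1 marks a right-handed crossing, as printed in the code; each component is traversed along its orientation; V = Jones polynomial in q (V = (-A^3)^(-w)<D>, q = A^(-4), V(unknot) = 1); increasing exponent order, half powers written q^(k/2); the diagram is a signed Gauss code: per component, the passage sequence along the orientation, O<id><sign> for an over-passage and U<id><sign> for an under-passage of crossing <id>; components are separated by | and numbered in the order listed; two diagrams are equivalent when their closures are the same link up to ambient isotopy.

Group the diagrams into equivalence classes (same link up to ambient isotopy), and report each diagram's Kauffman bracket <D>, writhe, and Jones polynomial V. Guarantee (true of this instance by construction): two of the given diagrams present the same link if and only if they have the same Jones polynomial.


grouping into links: {D1, D3} | {D2}
V(D1) = q^-6 + q^-3 + q^-2 + q^-1  (w -4, c 14, <D> = A^-8 + A^-4 + 1 + A^12)
V(D2) = 1 + q + q^2 + q^3  [12 crossings, <D> = A^-6 + A^-2 + A^2 + A^6, w = +2]
V(D3) = q^-6 + q^-3 + q^-2 + q^-1  (w -2, c 12, <D> = A^-2 + A^2 + A^6 + A^18)
key observation: 2 classes among 3 diagrams; unequal V(q) rules out equality


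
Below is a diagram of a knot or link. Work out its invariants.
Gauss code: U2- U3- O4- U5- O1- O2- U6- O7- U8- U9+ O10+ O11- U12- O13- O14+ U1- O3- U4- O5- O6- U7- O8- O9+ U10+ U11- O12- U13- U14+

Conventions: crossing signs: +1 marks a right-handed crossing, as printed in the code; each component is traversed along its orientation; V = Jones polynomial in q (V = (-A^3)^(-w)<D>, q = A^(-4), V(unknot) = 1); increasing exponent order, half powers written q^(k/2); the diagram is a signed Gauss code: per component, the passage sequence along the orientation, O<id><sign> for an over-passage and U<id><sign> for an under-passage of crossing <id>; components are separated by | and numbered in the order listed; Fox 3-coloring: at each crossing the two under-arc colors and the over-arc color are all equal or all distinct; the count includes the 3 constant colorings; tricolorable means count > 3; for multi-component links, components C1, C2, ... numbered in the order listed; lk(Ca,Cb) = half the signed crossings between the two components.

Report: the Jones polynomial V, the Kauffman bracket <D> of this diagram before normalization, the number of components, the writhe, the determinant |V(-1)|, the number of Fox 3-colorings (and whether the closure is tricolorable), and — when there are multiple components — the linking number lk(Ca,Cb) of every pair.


Jones polynomial: V(q) = -q^-10 + q^-9 - q^-8 + q^-7 - q^-6 + q^-5 + q^-3
<D> = A^-12 + A^-4 - 1 + A^4 - A^8 + A^12 - A^16; writhe -8
components 1, writhe -8 (14 crossings)
3-colorings: 3 of 3^14, det 7 — not tricolorable
note: det 7 = |V(-1)|; not divisible by 3, so not tricolorable


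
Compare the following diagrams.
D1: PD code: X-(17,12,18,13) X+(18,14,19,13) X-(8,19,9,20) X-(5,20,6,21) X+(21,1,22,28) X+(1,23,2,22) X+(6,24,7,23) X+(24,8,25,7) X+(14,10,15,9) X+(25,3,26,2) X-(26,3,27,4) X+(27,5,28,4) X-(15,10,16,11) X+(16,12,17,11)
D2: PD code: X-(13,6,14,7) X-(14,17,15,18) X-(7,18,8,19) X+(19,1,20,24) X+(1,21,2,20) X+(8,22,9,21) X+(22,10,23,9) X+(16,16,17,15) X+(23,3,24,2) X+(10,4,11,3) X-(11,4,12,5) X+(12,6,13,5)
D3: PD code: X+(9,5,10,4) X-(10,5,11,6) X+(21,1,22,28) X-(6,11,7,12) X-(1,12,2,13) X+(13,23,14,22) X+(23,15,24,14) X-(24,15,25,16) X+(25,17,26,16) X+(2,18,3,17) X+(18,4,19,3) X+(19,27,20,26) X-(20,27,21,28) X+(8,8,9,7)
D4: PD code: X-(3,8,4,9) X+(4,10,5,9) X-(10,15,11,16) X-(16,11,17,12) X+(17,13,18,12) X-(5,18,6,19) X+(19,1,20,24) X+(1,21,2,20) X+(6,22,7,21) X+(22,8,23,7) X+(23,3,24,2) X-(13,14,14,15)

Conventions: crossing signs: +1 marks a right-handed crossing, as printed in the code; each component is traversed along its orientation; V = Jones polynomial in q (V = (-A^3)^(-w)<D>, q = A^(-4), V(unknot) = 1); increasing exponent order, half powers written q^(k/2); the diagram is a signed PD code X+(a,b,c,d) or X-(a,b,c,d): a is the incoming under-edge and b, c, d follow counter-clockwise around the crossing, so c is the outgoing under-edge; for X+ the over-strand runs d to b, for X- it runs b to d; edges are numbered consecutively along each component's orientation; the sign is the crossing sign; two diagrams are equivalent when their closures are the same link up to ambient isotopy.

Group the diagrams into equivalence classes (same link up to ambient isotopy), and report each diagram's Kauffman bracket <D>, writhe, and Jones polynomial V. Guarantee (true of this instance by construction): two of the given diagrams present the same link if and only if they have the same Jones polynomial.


classes: {D1, D2, D3, D4}
V(D1) = q - q^2 + 2q^3 - q^4 + q^5 - q^6  [14 crossings, <D> = -A^-12 + A^-8 - A^-4 + 2 - A^4 + A^8, w = +4]
D2 (bracket -A^-12 + A^-8 - A^-4 + 2 - A^4 + A^8; 12 crossings at w = +4): V = q - q^2 + 2q^3 - q^4 + q^5 - q^6
V(D3) = q - q^2 + 2q^3 - q^4 + q^5 - q^6  (w +4, c 14, <D> = -A^-12 + A^-8 - A^-4 + 2 - A^4 + A^8)
D4 (bracket -A^-18 + A^-14 - A^-10 + 2A^-6 - A^-2 + A^2; 12 crossings at w = +2): V = q - q^2 + 2q^3 - q^4 + q^5 - q^6
insight: all 4 diagrams share one V(q), hence one class


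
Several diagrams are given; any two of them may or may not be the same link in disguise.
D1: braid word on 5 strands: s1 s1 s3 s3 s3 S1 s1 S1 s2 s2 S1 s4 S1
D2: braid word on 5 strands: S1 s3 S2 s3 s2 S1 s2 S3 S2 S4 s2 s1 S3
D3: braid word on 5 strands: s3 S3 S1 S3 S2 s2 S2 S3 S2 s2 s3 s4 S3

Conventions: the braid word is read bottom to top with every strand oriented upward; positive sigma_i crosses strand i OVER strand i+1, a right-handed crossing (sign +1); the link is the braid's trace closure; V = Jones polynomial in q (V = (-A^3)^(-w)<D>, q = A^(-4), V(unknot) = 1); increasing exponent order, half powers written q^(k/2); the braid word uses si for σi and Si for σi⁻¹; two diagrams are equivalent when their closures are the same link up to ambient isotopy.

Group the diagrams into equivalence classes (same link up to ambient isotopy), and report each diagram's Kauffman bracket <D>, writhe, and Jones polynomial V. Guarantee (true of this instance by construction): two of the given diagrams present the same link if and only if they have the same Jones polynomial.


classes: {D1} | {D2} | {D3}
V(D1) = -q^(3/2) - 2q^(7/2) + q^(9/2) - q^(11/2) + q^(13/2)  [13 crossings, <D> = -A^-11 + A^-7 - A^-3 + 2A + A^9, w = +5]
D2 (bracket A^-13 + A^-5; 13 crossings at w = -1): V = -q^(1/2) - q^(5/2)
V(D3) = -q^(-5/2) - q^(-1/2)  [13 crossings, <D> = A^-7 + A, w = -3]
note: 3 classes among 3 diagrams; unequal V(q) rules out equality


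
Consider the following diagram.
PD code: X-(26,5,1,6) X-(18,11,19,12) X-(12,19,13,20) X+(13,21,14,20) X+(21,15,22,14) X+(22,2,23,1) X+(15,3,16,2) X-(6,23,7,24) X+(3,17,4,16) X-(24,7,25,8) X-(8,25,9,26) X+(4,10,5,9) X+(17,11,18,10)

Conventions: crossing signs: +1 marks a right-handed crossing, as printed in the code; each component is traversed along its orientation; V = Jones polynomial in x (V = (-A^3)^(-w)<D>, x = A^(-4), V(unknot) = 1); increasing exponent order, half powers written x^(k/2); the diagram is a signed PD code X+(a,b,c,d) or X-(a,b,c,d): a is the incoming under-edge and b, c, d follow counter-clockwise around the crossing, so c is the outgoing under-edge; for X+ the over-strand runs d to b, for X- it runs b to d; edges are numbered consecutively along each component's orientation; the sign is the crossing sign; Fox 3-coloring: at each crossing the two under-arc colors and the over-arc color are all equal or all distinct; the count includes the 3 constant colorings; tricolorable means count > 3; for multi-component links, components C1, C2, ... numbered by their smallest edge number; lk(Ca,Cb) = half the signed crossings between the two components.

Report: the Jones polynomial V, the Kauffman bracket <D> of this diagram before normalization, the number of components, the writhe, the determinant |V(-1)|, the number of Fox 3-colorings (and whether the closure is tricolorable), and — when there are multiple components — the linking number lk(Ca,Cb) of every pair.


V = x^-4 - 2x^-3 + 3x^-2 - 4x^-1 + 5 - 4x + 3x^2 - 2x^3 + x^4
<D> = -A^-13 + 2A^-9 - 3A^-5 + 4A^-1 - 5A^3 + 4A^7 - 3A^11 + 2A^15 - A^19 (w = +1)
1 component over 13 crossings, w = +1
3 Fox colorings among 3^13, |V(-1)| = 25: not tricolorable
why: V is palindromic (span 8, det 25): x -> 1/x fixes it; necessary, not sufficient, for amphichirality


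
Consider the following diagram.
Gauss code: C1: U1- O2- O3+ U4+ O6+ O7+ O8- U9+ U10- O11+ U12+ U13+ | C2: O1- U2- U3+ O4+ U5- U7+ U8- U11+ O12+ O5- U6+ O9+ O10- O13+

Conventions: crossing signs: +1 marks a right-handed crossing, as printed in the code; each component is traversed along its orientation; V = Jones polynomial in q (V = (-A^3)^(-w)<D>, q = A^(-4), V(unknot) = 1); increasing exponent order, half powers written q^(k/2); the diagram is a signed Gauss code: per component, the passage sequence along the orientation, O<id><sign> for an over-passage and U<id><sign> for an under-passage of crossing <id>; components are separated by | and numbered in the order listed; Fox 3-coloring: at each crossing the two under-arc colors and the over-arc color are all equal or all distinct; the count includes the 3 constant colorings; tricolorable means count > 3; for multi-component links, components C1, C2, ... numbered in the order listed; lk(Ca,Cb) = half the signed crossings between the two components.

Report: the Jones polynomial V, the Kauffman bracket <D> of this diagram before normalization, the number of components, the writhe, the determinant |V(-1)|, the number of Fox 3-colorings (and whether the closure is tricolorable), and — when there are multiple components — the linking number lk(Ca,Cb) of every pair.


V = -q^(1/2) + q^(3/2) - q^(5/2) - q^(9/2)
<D> = A^-9 + A^-1 - A^3 + A^7 (w = +3)
2 components over 13 crossings, w = +3
lk(C1,C2): +2
3 Fox colorings among 3^13, |V(-1)| = 4: not tricolorable
why: det 4 = |V(-1)|; not divisible by 3, so not tricolorable


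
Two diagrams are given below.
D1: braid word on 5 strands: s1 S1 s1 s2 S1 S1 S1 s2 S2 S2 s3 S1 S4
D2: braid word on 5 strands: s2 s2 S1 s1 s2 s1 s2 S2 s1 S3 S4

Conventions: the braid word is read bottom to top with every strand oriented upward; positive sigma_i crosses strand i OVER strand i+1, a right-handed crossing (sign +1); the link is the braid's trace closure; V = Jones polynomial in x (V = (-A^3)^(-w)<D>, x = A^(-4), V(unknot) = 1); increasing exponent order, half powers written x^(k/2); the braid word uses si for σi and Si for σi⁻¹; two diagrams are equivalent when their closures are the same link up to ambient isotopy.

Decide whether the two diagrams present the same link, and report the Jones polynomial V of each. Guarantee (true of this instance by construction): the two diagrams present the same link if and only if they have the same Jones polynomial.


same link: no
V(D1) = x^(-9/2) - x^(-5/2) - x^(-3/2) - x^(-1/2)  [13 crossings, <D> = A^-7 + A^-3 + A - A^9, w = -3]
V(D2) = -x^(3/2) - 2x^(7/2) + x^(9/2) - x^(11/2) + x^(13/2)  (w +3, c 11, <D> = -A^-17 + A^-13 - A^-9 + 2A^-5 + A^3)
note: 2 classes among 2 diagrams; unequal V(x) rules out equality


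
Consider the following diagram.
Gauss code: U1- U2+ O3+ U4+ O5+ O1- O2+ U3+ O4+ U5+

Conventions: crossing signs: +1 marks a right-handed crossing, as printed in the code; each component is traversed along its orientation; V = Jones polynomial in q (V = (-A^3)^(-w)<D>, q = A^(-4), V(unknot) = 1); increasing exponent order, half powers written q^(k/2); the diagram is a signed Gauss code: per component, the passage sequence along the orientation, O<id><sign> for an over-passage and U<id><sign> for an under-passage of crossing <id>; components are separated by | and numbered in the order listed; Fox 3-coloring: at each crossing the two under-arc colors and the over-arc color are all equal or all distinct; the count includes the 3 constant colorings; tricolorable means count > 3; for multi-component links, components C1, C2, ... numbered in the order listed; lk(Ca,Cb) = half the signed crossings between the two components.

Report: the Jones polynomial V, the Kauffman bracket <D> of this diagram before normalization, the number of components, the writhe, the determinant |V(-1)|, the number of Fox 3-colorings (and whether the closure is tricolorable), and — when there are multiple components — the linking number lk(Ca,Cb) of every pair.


V(q) = q + q^3 - q^4
bracket: A^-7 - A^-3 - A^5, w = +3
1 component, writhe +3, over 5 crossings
det 3, colorings 9 of 3^5 — tricolorable
observation: det 3 = |V(-1)|; divisible by 3, so tricolorable


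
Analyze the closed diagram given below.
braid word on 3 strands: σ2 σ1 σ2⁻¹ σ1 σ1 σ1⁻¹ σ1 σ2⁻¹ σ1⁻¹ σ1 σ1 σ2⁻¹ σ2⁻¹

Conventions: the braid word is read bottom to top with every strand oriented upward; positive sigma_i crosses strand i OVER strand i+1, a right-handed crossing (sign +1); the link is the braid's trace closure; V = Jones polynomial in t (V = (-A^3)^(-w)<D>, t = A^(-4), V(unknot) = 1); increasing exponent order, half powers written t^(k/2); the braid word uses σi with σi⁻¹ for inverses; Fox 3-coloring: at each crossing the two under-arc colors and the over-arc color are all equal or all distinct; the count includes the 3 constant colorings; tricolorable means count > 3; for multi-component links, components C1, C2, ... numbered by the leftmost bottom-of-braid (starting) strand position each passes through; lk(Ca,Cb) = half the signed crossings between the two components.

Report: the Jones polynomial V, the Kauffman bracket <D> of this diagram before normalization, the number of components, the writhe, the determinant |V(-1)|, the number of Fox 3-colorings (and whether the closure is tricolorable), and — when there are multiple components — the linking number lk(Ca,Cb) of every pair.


V = t^(-5/2) - 3t^(-3/2) + 3t^(-1/2) - 5t^(1/2) + 4t^(3/2) - 4t^(5/2) + 3t^(7/2) - t^(9/2)
<D> = A^-15 - 3A^-11 + 4A^-7 - 4A^-3 + 5A - 3A^5 + 3A^9 - A^13 (w = +1)
2 components over 13 crossings, w = +1
lk(C1,C2): 0
9 Fox colorings among 3^13, |V(-1)| = 24: tricolorable
why: all 2 components of this link are unlinked algebraically


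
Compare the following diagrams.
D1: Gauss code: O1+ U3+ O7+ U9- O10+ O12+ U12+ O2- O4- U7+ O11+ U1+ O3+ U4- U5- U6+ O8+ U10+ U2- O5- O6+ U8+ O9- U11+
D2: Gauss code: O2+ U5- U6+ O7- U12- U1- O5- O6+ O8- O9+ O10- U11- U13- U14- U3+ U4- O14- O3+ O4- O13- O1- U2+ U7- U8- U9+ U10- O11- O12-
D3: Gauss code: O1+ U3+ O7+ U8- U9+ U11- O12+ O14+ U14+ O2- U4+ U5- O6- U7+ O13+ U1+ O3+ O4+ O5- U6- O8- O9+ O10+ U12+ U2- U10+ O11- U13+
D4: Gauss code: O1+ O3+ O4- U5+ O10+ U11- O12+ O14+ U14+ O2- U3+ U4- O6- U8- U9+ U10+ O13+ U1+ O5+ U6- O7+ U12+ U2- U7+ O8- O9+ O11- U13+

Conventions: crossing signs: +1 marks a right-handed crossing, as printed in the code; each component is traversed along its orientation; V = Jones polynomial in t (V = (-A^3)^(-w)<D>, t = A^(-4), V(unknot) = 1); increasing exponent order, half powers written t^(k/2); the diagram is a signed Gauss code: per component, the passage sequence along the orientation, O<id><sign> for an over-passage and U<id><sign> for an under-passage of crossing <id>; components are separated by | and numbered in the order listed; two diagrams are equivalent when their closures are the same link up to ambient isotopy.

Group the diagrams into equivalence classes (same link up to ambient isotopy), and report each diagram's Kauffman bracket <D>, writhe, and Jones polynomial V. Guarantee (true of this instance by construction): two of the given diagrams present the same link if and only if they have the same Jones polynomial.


classes: {D1, D3, D4} | {D2}
V(D1) = t^-1 - 1 + 2t - 2t^2 + 2t^3 - 2t^4 + t^5  [12 crossings, <D> = A^-8 - 2A^-4 + 2 - 2A^4 + 2A^8 - A^12 + A^16, w = +4]
D2 (bracket A^-14 + A^-6 - A^-2; 14 crossings at w = -6): V = -t^-4 + t^-3 + t^-1
V(D3) = t^-1 - 1 + 2t - 2t^2 + 2t^3 - 2t^4 + t^5  (w +4, c 14, <D> = A^-8 - 2A^-4 + 2 - 2A^4 + 2A^8 - A^12 + A^16)
V(D4) = t^-1 - 1 + 2t - 2t^2 + 2t^3 - 2t^4 + t^5  [14 crossings, <D> = A^-8 - 2A^-4 + 2 - 2A^4 + 2A^8 - A^12 + A^16, w = +4]
note: 2 values of V(t) split the 4 diagrams


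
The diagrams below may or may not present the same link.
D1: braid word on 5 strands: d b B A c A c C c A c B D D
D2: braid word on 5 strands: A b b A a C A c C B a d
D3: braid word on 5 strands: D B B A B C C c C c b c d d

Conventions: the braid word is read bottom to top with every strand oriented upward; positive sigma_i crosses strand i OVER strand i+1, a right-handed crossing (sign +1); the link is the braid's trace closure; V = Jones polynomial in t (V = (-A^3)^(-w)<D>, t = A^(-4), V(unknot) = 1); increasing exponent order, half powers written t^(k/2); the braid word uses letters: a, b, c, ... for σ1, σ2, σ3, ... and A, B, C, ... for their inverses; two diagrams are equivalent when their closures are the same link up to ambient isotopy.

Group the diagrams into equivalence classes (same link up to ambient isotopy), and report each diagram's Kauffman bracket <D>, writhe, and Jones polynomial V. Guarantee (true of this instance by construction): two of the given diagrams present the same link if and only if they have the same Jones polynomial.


equivalence classes: {D1} | {D2} | {D3}
D1 (bracket -A^-18 + A^-14 - A^-10 + 3A^-6 - A^-2 + A^2 - A^6; 14 crossings at w = -2): V = -t^-3 + t^-2 - t^-1 + 3 - t + t^2 - t^3
V(D2) = 1  [12 crossings, <D> = 1, w = 0]
V(D3) = -t^-4 + t^-3 + t^-1  (w -2, c 14, <D> = A^-2 + A^6 - A^10)
observation: comparing 3 Jones polynomials yields 3 groups


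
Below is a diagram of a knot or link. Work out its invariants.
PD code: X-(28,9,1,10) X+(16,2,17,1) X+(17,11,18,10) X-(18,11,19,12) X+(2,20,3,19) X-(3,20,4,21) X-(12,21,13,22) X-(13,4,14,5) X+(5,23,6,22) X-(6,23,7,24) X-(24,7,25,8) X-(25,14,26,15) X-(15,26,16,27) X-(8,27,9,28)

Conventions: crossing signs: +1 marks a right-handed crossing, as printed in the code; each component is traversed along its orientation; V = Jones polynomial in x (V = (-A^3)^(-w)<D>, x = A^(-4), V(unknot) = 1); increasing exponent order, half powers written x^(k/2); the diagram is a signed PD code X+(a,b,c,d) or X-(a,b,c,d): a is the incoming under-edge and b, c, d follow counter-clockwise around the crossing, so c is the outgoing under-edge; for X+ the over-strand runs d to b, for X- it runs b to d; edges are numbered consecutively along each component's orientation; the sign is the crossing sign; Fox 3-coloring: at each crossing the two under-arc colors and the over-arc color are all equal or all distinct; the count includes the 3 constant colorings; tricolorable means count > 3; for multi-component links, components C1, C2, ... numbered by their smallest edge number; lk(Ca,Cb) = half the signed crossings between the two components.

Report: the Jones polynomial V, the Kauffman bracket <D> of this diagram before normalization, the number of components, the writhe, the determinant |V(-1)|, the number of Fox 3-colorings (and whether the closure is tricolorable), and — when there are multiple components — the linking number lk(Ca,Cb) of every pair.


V(x) = x^-8 - 2x^-7 + x^-6 - 2x^-5 + 2x^-4 + x^-2
bracket: A^-10 + 2A^-2 - 2A^2 + A^6 - 2A^10 + A^14, w = -6
1 component, writhe -6, over 14 crossings
det 9, colorings 27 of 3^14 — tricolorable
observation: w = -6 shifts under R1 moves; the (-A^3)^(6) factor cancels that in V


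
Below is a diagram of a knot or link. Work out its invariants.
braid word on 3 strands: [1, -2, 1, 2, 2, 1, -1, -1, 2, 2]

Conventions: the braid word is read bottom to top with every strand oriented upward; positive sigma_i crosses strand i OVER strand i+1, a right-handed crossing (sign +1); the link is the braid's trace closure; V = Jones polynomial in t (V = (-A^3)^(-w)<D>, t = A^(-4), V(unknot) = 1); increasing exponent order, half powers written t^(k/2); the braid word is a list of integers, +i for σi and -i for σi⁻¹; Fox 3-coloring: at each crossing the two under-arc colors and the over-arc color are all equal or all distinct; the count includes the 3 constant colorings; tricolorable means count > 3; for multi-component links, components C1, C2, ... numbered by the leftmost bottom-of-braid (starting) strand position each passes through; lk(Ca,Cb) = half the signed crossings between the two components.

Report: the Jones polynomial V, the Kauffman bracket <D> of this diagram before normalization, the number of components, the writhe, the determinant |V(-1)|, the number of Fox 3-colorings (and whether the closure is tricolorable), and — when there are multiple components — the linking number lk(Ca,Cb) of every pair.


Jones polynomial: V(t) = 2t - 2t^2 + 3t^3 - 3t^4 + 2t^5 - 2t^6 + t^7
<D> = A^-16 - 2A^-12 + 2A^-8 - 3A^-4 + 3 - 2A^4 + 2A^8; writhe +4
components 1, writhe +4 (10 crossings)
3-colorings: 9 of 3^10, det 15 — tricolorable
note: |V(-1)| = 15: so tricolorable, since 3 divides 15


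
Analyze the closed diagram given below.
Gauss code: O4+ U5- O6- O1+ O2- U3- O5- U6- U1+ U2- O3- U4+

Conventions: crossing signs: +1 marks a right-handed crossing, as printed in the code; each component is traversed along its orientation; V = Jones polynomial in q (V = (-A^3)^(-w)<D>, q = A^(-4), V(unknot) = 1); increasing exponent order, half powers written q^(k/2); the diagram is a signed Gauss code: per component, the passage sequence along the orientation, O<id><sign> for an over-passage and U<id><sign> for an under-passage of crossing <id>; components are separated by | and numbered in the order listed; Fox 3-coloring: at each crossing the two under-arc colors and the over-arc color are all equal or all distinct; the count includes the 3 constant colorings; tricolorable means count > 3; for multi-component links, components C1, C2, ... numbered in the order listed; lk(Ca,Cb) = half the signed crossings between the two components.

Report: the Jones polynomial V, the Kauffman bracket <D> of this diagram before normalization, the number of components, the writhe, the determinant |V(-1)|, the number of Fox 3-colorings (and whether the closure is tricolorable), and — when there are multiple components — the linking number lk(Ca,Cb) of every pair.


V = -q^-4 + q^-3 + q^-1
<D> = A^-2 + A^6 - A^10 (w = -2)
1 component over 6 crossings, w = -2
9 Fox colorings among 3^6, |V(-1)| = 3: tricolorable
why: w = -2 (over 6 crossings) is diagram-only; (-A^3)^(2) removes it from V


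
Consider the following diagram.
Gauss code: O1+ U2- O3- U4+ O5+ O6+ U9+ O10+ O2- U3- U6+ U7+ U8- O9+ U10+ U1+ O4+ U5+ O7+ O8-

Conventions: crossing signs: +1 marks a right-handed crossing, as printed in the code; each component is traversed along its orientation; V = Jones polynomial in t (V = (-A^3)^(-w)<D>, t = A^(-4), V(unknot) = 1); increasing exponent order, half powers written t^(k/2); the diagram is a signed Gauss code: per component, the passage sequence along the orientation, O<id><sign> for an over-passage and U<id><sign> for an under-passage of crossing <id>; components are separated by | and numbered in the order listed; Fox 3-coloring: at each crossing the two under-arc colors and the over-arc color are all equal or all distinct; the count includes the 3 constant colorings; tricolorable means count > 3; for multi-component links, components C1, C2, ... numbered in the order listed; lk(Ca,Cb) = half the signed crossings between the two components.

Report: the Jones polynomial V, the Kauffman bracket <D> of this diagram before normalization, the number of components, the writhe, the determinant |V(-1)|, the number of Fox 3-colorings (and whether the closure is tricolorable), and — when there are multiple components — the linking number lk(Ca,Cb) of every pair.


V = 2t - 2t^2 + 3t^3 - 3t^4 + 2t^5 - 2t^6 + t^7
<D> = A^-16 - 2A^-12 + 2A^-8 - 3A^-4 + 3 - 2A^4 + 2A^8 (w = +4)
1 component over 10 crossings, w = +4
9 Fox colorings among 3^10, |V(-1)| = 15: tricolorable
why: w = +4 (over 10 crossings) is diagram-only; (-A^3)^(-4) removes it from V
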